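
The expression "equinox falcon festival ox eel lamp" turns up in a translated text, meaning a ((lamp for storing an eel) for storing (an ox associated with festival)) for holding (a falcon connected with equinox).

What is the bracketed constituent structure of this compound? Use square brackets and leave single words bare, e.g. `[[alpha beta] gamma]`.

At the top level: head "lamp" (specifically "festival ox eel lamp"); modifier "equinox falcon".
Within "equinox falcon", the head is "falcon" and the modifier is "equinox".
Within "festival ox eel lamp", the head is "lamp" (specifically "eel lamp") and the modifier is "festival ox".
Within "festival ox", the head is "ox" and the modifier is "festival".
Within "eel lamp", the head is "lamp" and the modifier is "eel".
So the structure is [[equinox falcon] [[festival ox] [eel lamp]]].

[[equinox falcon] [[festival ox] [eel lamp]]]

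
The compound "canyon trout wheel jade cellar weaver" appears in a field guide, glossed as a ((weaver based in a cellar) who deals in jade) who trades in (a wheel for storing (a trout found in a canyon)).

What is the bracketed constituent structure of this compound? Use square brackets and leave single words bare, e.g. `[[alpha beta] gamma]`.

Whole compound: head "weaver" (specifically "jade cellar weaver"), modifier "canyon trout wheel".
Inside "canyon trout wheel": head "wheel", modifier "canyon trout".
Inside "canyon trout": head "trout", modifier "canyon".
Inside "jade cellar weaver": head "weaver" (specifically "cellar weaver"), modifier "jade".
Inside "cellar weaver": head "weaver", modifier "cellar".
Putting it together: [[[canyon trout] wheel] [jade [cellar weaver]]].

[[[canyon trout] wheel] [jade [cellar weaver]]]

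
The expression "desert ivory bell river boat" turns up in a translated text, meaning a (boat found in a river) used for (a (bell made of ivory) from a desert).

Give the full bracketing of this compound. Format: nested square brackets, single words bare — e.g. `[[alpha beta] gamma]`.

The outermost head in the paraphrase is "boat" (specifically "river boat"), modified by "desert ivory bell".
Inside "desert ivory bell": head "bell" (specifically "ivory bell"), modifier "desert".
Inside "ivory bell": head "bell", modifier "ivory".
Inside "river boat": head "boat", modifier "river".
Assembled: [[desert [ivory bell]] [river boat]].

[[desert [ivory bell]] [river boat]]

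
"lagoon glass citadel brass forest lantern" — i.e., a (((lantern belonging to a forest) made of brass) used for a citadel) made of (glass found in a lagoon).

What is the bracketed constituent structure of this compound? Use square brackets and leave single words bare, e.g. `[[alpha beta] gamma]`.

At the top level: head "lantern" (specifically "citadel brass forest lantern"); modifier "lagoon glass".
Within "lagoon glass", the head is "glass" and the modifier is "lagoon".
Within "citadel brass forest lantern", the head is "lantern" (specifically "brass forest lantern") and the modifier is "citadel".
Within "brass forest lantern", the head is "lantern" (specifically "forest lantern") and the modifier is "brass".
Within "forest lantern", the head is "lantern" and the modifier is "forest".
Assembled: [[lagoon glass] [citadel [brass [forest lantern]]]].

[[lagoon glass] [citadel [brass [forest lantern]]]]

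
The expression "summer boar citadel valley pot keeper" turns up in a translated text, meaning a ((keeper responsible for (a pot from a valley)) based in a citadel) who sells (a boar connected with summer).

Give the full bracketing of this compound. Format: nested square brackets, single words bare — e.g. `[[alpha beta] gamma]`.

[[summer boar] [citadel [[valley pot] keeper]]]

The outermost head in the paraphrase is "keeper" (specifically "citadel valley pot keeper"), modified by "summer boar".
Within "summer boar", the head is "boar" and the modifier is "summer".
Within "citadel valley pot keeper", the head is "keeper" (specifically "valley pot keeper") and the modifier is "citadel".
Within "valley pot keeper", the head is "keeper" and the modifier is "valley pot".
Within "valley pot", the head is "pot" and the modifier is "valley".
Assembled: [[summer boar] [citadel [[valley pot] keeper]]].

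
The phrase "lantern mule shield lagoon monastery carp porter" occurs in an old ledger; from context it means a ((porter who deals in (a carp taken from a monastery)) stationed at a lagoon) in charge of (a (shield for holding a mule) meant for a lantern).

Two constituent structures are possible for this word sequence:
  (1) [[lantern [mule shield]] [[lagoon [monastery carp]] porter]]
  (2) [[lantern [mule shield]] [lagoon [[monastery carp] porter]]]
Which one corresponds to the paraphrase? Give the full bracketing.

The paraphrase's head is the "porter" part ("lagoon monastery carp porter"); its modifier is "lantern mule shield".
That top-level split, carried through the inner groups, gives [[lantern [mule shield]] [lagoon [[monastery carp] porter]]].

[[lantern [mule shield]] [lagoon [[monastery carp] porter]]]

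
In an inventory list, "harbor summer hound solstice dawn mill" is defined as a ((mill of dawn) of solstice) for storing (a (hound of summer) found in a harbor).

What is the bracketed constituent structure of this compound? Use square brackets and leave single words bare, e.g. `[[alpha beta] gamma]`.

Whole compound: head "mill" (specifically "solstice dawn mill"), modifier "harbor summer hound".
Inside "harbor summer hound": head "hound" (specifically "summer hound"), modifier "harbor".
Inside "summer hound": head "hound", modifier "summer".
Inside "solstice dawn mill": head "mill" (specifically "dawn mill"), modifier "solstice".
Inside "dawn mill": head "mill", modifier "dawn".
So the structure is [[harbor [summer hound]] [solstice [dawn mill]]].

[[harbor [summer hound]] [solstice [dawn mill]]]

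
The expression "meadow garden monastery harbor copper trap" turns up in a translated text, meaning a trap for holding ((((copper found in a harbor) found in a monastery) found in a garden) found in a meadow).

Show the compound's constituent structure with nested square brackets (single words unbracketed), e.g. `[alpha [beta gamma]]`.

[[meadow [garden [monastery [harbor copper]]]] trap]

The outermost head in the paraphrase is "trap", modified by "meadow garden monastery harbor copper".
Within "meadow garden monastery harbor copper", the head is "copper" (specifically "garden monastery harbor copper") and the modifier is "meadow".
Within "garden monastery harbor copper", the head is "copper" (specifically "monastery harbor copper") and the modifier is "garden".
Within "monastery harbor copper", the head is "copper" (specifically "harbor copper") and the modifier is "monastery".
Within "harbor copper", the head is "copper" and the modifier is "harbor".
So the structure is [[meadow [garden [monastery [harbor copper]]]] trap].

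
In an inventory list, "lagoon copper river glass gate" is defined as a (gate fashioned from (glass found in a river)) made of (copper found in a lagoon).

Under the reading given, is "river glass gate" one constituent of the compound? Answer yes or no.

The paraphrase groups the words so that "river glass gate" is one unit: it corresponds to a single parenthesized sub-phrase.
The full structure is [[lagoon copper] [[river glass] gate]], in which [river glass gate] is a constituent.

yes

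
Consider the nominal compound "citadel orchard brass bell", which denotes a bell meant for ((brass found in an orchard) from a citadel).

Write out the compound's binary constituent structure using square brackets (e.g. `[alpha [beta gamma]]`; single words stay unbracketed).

[[citadel [orchard brass]] bell]

Whole compound: head "bell", modifier "citadel orchard brass".
Inside "citadel orchard brass": head "brass" (specifically "orchard brass"), modifier "citadel".
Inside "orchard brass": head "brass", modifier "orchard".
So the structure is [[citadel [orchard brass]] bell].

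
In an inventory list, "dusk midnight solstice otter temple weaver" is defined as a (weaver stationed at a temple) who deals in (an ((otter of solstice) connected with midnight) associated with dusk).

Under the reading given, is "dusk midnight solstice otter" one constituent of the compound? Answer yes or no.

yes

The paraphrase groups the words so that "dusk midnight solstice otter" is one unit: it corresponds to a single parenthesized sub-phrase.
The full structure is [[dusk [midnight [solstice otter]]] [temple weaver]], in which [dusk midnight solstice otter] is a constituent.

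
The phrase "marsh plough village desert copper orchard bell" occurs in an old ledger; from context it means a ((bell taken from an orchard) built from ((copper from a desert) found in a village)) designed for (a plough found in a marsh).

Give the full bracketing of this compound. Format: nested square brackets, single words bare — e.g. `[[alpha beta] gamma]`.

[[marsh plough] [[village [desert copper]] [orchard bell]]]

At the top level: head "bell" (specifically "village desert copper orchard bell"); modifier "marsh plough".
Within "marsh plough", the head is "plough" and the modifier is "marsh".
Within "village desert copper orchard bell", the head is "bell" (specifically "orchard bell") and the modifier is "village desert copper".
Within "village desert copper", the head is "copper" (specifically "desert copper") and the modifier is "village".
Within "desert copper", the head is "copper" and the modifier is "desert".
Within "orchard bell", the head is "bell" and the modifier is "orchard".
Putting it together: [[marsh plough] [[village [desert copper]] [orchard bell]]].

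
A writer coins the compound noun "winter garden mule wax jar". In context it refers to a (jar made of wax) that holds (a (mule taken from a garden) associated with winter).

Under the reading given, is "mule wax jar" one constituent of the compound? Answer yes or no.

The top-level split is [winter garden mule] [wax jar]; the full structure is [[winter [garden mule]] [wax jar]].
"mule wax jar" straddles a constituent boundary, so it is not a single unit.

no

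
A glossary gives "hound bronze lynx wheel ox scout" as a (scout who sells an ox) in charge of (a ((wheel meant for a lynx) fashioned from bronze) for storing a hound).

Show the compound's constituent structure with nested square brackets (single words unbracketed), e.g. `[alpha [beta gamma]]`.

Whole compound: head "scout" (specifically "ox scout"), modifier "hound bronze lynx wheel".
Within "hound bronze lynx wheel", the head is "wheel" (specifically "bronze lynx wheel") and the modifier is "hound".
Within "bronze lynx wheel", the head is "wheel" (specifically "lynx wheel") and the modifier is "bronze".
Within "lynx wheel", the head is "wheel" and the modifier is "lynx".
Within "ox scout", the head is "scout" and the modifier is "ox".
Putting it together: [[hound [bronze [lynx wheel]]] [ox scout]].

[[hound [bronze [lynx wheel]]] [ox scout]]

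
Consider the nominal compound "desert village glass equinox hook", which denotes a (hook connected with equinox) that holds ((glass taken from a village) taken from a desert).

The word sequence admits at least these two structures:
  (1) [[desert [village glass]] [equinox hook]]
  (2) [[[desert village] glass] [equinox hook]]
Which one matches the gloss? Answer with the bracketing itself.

The paraphrase's head is the "hook" part ("equinox hook"); its modifier is "desert village glass".
That top-level split, carried through the inner groups, gives [[desert [village glass]] [equinox hook]].

[[desert [village glass]] [equinox hook]]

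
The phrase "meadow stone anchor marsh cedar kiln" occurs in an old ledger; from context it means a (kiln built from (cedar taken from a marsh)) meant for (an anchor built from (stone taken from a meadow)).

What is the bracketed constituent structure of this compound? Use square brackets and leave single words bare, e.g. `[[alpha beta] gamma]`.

The outermost head in the paraphrase is "kiln" (specifically "marsh cedar kiln"), modified by "meadow stone anchor".
Within "meadow stone anchor", the head is "anchor" and the modifier is "meadow stone".
Within "meadow stone", the head is "stone" and the modifier is "meadow".
Within "marsh cedar kiln", the head is "kiln" and the modifier is "marsh cedar".
Within "marsh cedar", the head is "cedar" and the modifier is "marsh".
Putting it together: [[[meadow stone] anchor] [[marsh cedar] kiln]].

[[[meadow stone] anchor] [[marsh cedar] kiln]]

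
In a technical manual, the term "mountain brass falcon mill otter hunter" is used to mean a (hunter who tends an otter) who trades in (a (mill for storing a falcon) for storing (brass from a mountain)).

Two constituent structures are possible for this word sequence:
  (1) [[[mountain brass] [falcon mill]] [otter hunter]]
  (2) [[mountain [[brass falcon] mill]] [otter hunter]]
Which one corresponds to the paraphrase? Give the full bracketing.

[[[mountain brass] [falcon mill]] [otter hunter]]

The paraphrase's head is the "hunter" part ("otter hunter"); its modifier is "mountain brass falcon mill".
That top-level split, carried through the inner groups, gives [[[mountain brass] [falcon mill]] [otter hunter]].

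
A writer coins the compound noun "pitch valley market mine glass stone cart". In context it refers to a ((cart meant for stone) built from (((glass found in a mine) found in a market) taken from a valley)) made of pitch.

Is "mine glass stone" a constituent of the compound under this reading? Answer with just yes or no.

The top-level split is [pitch] [valley market mine glass stone cart]; the full structure is [pitch [[valley [market [mine glass]]] [stone cart]]].
"mine glass stone" straddles a constituent boundary, so it is not a single unit.

no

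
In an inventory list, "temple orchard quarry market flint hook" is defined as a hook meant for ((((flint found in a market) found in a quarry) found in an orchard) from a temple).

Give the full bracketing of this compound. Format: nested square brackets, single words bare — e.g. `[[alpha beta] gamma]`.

The outermost head in the paraphrase is "hook", modified by "temple orchard quarry market flint".
Inside "temple orchard quarry market flint": head "flint" (specifically "orchard quarry market flint"), modifier "temple".
Inside "orchard quarry market flint": head "flint" (specifically "quarry market flint"), modifier "orchard".
Inside "quarry market flint": head "flint" (specifically "market flint"), modifier "quarry".
Inside "market flint": head "flint", modifier "market".
Putting it together: [[temple [orchard [quarry [market flint]]]] hook].

[[temple [orchard [quarry [market flint]]]] hook]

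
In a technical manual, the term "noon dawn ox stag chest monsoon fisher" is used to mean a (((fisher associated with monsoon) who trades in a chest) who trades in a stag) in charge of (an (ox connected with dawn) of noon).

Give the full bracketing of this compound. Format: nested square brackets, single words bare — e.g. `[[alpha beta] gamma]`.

Whole compound: head "fisher" (specifically "stag chest monsoon fisher"), modifier "noon dawn ox".
"noon dawn ox" → head "ox" (specifically "dawn ox"), modifier "noon".
"dawn ox" → head "ox", modifier "dawn".
"stag chest monsoon fisher" → head "fisher" (specifically "chest monsoon fisher"), modifier "stag".
"chest monsoon fisher" → head "fisher" (specifically "monsoon fisher"), modifier "chest".
"monsoon fisher" → head "fisher", modifier "monsoon".
Assembled: [[noon [dawn ox]] [stag [chest [monsoon fisher]]]].

[[noon [dawn ox]] [stag [chest [monsoon fisher]]]]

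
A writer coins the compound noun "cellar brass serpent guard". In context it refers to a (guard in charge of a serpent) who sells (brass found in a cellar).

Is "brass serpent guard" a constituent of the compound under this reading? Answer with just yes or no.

no

The top-level split is [cellar brass] [serpent guard]; the full structure is [[cellar brass] [serpent guard]].
"brass serpent guard" straddles a constituent boundary, so it is not a single unit.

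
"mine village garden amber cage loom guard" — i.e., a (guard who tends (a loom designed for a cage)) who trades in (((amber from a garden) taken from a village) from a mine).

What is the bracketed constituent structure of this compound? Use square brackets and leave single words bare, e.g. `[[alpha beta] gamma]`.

Overall it is a kind of guard (specifically "cage loom guard"); the modifier is "mine village garden amber".
"mine village garden amber" → head "amber" (specifically "village garden amber"), modifier "mine".
"village garden amber" → head "amber" (specifically "garden amber"), modifier "village".
"garden amber" → head "amber", modifier "garden".
"cage loom guard" → head "guard", modifier "cage loom".
"cage loom" → head "loom", modifier "cage".
So the structure is [[mine [village [garden amber]]] [[cage loom] guard]].

[[mine [village [garden amber]]] [[cage loom] guard]]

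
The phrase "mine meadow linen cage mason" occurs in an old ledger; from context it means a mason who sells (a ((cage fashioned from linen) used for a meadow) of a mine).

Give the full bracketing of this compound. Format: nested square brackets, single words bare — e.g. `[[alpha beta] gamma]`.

[[mine [meadow [linen cage]]] mason]

The outermost head in the paraphrase is "mason", modified by "mine meadow linen cage".
"mine meadow linen cage" → head "cage" (specifically "meadow linen cage"), modifier "mine".
"meadow linen cage" → head "cage" (specifically "linen cage"), modifier "meadow".
"linen cage" → head "cage", modifier "linen".
Putting it together: [[mine [meadow [linen cage]]] mason].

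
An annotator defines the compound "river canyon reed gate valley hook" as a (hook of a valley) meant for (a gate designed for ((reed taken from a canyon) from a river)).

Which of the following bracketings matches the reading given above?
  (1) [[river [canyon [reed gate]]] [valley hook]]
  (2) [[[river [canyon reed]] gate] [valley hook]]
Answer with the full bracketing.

[[[river [canyon reed]] gate] [valley hook]]

The paraphrase's head is the "hook" part ("valley hook"); its modifier is "river canyon reed gate".
That top-level split, carried through the inner groups, gives [[[river [canyon reed]] gate] [valley hook]].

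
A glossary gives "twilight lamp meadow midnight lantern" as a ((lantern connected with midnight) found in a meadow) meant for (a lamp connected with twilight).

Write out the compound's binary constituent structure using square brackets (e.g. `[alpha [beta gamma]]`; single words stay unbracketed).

Whole compound: head "lantern" (specifically "meadow midnight lantern"), modifier "twilight lamp".
Inside "twilight lamp": head "lamp", modifier "twilight".
Inside "meadow midnight lantern": head "lantern" (specifically "midnight lantern"), modifier "meadow".
Inside "midnight lantern": head "lantern", modifier "midnight".
Assembled: [[twilight lamp] [meadow [midnight lantern]]].

[[twilight lamp] [meadow [midnight lantern]]]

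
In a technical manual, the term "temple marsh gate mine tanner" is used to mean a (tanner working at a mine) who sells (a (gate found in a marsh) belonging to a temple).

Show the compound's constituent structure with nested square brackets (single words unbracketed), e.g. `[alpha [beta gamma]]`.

Overall it is a kind of tanner (specifically "mine tanner"); the modifier is "temple marsh gate".
Within "temple marsh gate", the head is "gate" (specifically "marsh gate") and the modifier is "temple".
Within "marsh gate", the head is "gate" and the modifier is "marsh".
Within "mine tanner", the head is "tanner" and the modifier is "mine".
Putting it together: [[temple [marsh gate]] [mine tanner]].

[[temple [marsh gate]] [mine tanner]]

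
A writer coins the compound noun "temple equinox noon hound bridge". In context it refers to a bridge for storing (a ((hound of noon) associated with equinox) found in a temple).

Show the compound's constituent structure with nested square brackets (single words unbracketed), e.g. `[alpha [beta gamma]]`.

Overall it is a kind of bridge; the modifier is "temple equinox noon hound".
"temple equinox noon hound" → head "hound" (specifically "equinox noon hound"), modifier "temple".
"equinox noon hound" → head "hound" (specifically "noon hound"), modifier "equinox".
"noon hound" → head "hound", modifier "noon".
So the structure is [[temple [equinox [noon hound]]] bridge].

[[temple [equinox [noon hound]]] bridge]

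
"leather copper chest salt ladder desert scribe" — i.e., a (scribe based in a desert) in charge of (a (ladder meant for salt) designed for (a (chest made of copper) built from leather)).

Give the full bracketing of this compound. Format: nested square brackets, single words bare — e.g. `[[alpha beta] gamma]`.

Overall it is a kind of scribe (specifically "desert scribe"); the modifier is "leather copper chest salt ladder".
"leather copper chest salt ladder" → head "ladder" (specifically "salt ladder"), modifier "leather copper chest".
"leather copper chest" → head "chest" (specifically "copper chest"), modifier "leather".
"copper chest" → head "chest", modifier "copper".
"salt ladder" → head "ladder", modifier "salt".
"desert scribe" → head "scribe", modifier "desert".
Putting it together: [[[leather [copper chest]] [salt ladder]] [desert scribe]].

[[[leather [copper chest]] [salt ladder]] [desert scribe]]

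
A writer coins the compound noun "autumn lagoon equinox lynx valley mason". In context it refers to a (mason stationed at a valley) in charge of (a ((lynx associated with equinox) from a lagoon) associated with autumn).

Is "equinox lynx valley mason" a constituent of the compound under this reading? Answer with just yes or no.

no

The top-level split is [autumn lagoon equinox lynx] [valley mason]; the full structure is [[autumn [lagoon [equinox lynx]]] [valley mason]].
"equinox lynx valley mason" straddles a constituent boundary, so it is not a single unit.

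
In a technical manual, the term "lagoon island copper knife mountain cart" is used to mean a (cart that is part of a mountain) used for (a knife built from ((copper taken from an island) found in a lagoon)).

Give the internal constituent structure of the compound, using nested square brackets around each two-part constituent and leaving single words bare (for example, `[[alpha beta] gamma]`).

At the top level: head "cart" (specifically "mountain cart"); modifier "lagoon island copper knife".
Inside "lagoon island copper knife": head "knife", modifier "lagoon island copper".
Inside "lagoon island copper": head "copper" (specifically "island copper"), modifier "lagoon".
Inside "island copper": head "copper", modifier "island".
Inside "mountain cart": head "cart", modifier "mountain".
Putting it together: [[[lagoon [island copper]] knife] [mountain cart]].

[[[lagoon [island copper]] knife] [mountain cart]]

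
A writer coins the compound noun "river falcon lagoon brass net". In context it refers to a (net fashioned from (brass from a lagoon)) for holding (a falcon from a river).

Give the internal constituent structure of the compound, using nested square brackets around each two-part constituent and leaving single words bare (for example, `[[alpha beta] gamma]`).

[[river falcon] [[lagoon brass] net]]

Overall it is a kind of net (specifically "lagoon brass net"); the modifier is "river falcon".
"river falcon" → head "falcon", modifier "river".
"lagoon brass net" → head "net", modifier "lagoon brass".
"lagoon brass" → head "brass", modifier "lagoon".
So the structure is [[river falcon] [[lagoon brass] net]].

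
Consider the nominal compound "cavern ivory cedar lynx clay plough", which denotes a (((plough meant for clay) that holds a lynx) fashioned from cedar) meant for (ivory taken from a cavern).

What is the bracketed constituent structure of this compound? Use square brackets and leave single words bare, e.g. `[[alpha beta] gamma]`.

At the top level: head "plough" (specifically "cedar lynx clay plough"); modifier "cavern ivory".
"cavern ivory" → head "ivory", modifier "cavern".
"cedar lynx clay plough" → head "plough" (specifically "lynx clay plough"), modifier "cedar".
"lynx clay plough" → head "plough" (specifically "clay plough"), modifier "lynx".
"clay plough" → head "plough", modifier "clay".
Assembled: [[cavern ivory] [cedar [lynx [clay plough]]]].

[[cavern ivory] [cedar [lynx [clay plough]]]]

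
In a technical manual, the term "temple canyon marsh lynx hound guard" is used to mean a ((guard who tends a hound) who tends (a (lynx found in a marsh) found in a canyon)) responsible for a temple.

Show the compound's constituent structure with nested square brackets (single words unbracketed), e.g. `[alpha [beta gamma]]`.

The outermost head in the paraphrase is "guard" (specifically "canyon marsh lynx hound guard"), modified by "temple".
Within "canyon marsh lynx hound guard", the head is "guard" (specifically "hound guard") and the modifier is "canyon marsh lynx".
Within "canyon marsh lynx", the head is "lynx" (specifically "marsh lynx") and the modifier is "canyon".
Within "marsh lynx", the head is "lynx" and the modifier is "marsh".
Within "hound guard", the head is "guard" and the modifier is "hound".
So the structure is [temple [[canyon [marsh lynx]] [hound guard]]].

[temple [[canyon [marsh lynx]] [hound guard]]]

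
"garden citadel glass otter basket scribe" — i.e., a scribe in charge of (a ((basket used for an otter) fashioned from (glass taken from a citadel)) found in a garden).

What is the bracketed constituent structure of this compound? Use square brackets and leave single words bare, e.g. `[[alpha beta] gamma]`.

Overall it is a kind of scribe; the modifier is "garden citadel glass otter basket".
"garden citadel glass otter basket" → head "basket" (specifically "citadel glass otter basket"), modifier "garden".
"citadel glass otter basket" → head "basket" (specifically "otter basket"), modifier "citadel glass".
"citadel glass" → head "glass", modifier "citadel".
"otter basket" → head "basket", modifier "otter".
Assembled: [[garden [[citadel glass] [otter basket]]] scribe].

[[garden [[citadel glass] [otter basket]]] scribe]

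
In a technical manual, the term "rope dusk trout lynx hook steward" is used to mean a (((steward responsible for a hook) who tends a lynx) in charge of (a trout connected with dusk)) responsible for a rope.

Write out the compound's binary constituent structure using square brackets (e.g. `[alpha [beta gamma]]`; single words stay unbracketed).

At the top level: head "steward" (specifically "dusk trout lynx hook steward"); modifier "rope".
Inside "dusk trout lynx hook steward": head "steward" (specifically "lynx hook steward"), modifier "dusk trout".
Inside "dusk trout": head "trout", modifier "dusk".
Inside "lynx hook steward": head "steward" (specifically "hook steward"), modifier "lynx".
Inside "hook steward": head "steward", modifier "hook".
Putting it together: [rope [[dusk trout] [lynx [hook steward]]]].

[rope [[dusk trout] [lynx [hook steward]]]]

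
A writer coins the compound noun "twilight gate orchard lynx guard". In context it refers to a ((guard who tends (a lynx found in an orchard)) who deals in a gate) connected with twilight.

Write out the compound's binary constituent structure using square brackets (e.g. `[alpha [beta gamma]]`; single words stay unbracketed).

The outermost head in the paraphrase is "guard" (specifically "gate orchard lynx guard"), modified by "twilight".
"gate orchard lynx guard" → head "guard" (specifically "orchard lynx guard"), modifier "gate".
"orchard lynx guard" → head "guard", modifier "orchard lynx".
"orchard lynx" → head "lynx", modifier "orchard".
Assembled: [twilight [gate [[orchard lynx] guard]]].

[twilight [gate [[orchard lynx] guard]]]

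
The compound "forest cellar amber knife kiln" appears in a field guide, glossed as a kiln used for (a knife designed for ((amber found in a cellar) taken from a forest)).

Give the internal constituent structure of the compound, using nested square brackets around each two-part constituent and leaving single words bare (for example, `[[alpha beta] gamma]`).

[[[forest [cellar amber]] knife] kiln]

At the top level: head "kiln"; modifier "forest cellar amber knife".
Within "forest cellar amber knife", the head is "knife" and the modifier is "forest cellar amber".
Within "forest cellar amber", the head is "amber" (specifically "cellar amber") and the modifier is "forest".
Within "cellar amber", the head is "amber" and the modifier is "cellar".
So the structure is [[[forest [cellar amber]] knife] kiln].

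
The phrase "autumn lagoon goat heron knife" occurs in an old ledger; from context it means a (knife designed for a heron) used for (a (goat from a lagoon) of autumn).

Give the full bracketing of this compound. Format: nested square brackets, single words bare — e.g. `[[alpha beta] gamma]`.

[[autumn [lagoon goat]] [heron knife]]

At the top level: head "knife" (specifically "heron knife"); modifier "autumn lagoon goat".
"autumn lagoon goat" → head "goat" (specifically "lagoon goat"), modifier "autumn".
"lagoon goat" → head "goat", modifier "lagoon".
"heron knife" → head "knife", modifier "heron".
So the structure is [[autumn [lagoon goat]] [heron knife]].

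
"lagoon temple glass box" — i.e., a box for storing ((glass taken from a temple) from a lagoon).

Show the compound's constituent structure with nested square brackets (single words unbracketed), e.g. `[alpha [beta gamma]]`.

Overall it is a kind of box; the modifier is "lagoon temple glass".
Within "lagoon temple glass", the head is "glass" (specifically "temple glass") and the modifier is "lagoon".
Within "temple glass", the head is "glass" and the modifier is "temple".
So the structure is [[lagoon [temple glass]] box].

[[lagoon [temple glass]] box]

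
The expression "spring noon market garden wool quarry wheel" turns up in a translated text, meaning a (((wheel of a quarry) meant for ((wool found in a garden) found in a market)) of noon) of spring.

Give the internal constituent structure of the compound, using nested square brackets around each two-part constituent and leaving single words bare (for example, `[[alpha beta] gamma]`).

The outermost head in the paraphrase is "wheel" (specifically "noon market garden wool quarry wheel"), modified by "spring".
"noon market garden wool quarry wheel" → head "wheel" (specifically "market garden wool quarry wheel"), modifier "noon".
"market garden wool quarry wheel" → head "wheel" (specifically "quarry wheel"), modifier "market garden wool".
"market garden wool" → head "wool" (specifically "garden wool"), modifier "market".
"garden wool" → head "wool", modifier "garden".
"quarry wheel" → head "wheel", modifier "quarry".
Putting it together: [spring [noon [[market [garden wool]] [quarry wheel]]]].

[spring [noon [[market [garden wool]] [quarry wheel]]]]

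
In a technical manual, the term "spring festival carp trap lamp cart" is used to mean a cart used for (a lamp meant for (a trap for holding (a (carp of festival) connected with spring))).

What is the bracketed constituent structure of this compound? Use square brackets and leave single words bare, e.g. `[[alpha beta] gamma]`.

The outermost head in the paraphrase is "cart", modified by "spring festival carp trap lamp".
Inside "spring festival carp trap lamp": head "lamp", modifier "spring festival carp trap".
Inside "spring festival carp trap": head "trap", modifier "spring festival carp".
Inside "spring festival carp": head "carp" (specifically "festival carp"), modifier "spring".
Inside "festival carp": head "carp", modifier "festival".
Putting it together: [[[[spring [festival carp]] trap] lamp] cart].

[[[[spring [festival carp]] trap] lamp] cart]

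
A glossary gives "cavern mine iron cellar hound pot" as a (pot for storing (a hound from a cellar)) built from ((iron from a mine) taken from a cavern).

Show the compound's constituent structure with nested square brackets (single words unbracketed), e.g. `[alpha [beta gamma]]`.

[[cavern [mine iron]] [[cellar hound] pot]]

Overall it is a kind of pot (specifically "cellar hound pot"); the modifier is "cavern mine iron".
"cavern mine iron" → head "iron" (specifically "mine iron"), modifier "cavern".
"mine iron" → head "iron", modifier "mine".
"cellar hound pot" → head "pot", modifier "cellar hound".
"cellar hound" → head "hound", modifier "cellar".
Putting it together: [[cavern [mine iron]] [[cellar hound] pot]].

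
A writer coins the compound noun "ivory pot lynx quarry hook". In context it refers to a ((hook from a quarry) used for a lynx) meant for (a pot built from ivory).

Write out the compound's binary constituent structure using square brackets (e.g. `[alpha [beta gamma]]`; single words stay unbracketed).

[[ivory pot] [lynx [quarry hook]]]

Overall it is a kind of hook (specifically "lynx quarry hook"); the modifier is "ivory pot".
Within "ivory pot", the head is "pot" and the modifier is "ivory".
Within "lynx quarry hook", the head is "hook" (specifically "quarry hook") and the modifier is "lynx".
Within "quarry hook", the head is "hook" and the modifier is "quarry".
So the structure is [[ivory pot] [lynx [quarry hook]]].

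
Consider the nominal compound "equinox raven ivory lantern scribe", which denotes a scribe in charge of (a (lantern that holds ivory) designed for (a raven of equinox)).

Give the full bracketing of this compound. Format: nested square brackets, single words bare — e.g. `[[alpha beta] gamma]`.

[[[equinox raven] [ivory lantern]] scribe]

Whole compound: head "scribe", modifier "equinox raven ivory lantern".
Inside "equinox raven ivory lantern": head "lantern" (specifically "ivory lantern"), modifier "equinox raven".
Inside "equinox raven": head "raven", modifier "equinox".
Inside "ivory lantern": head "lantern", modifier "ivory".
Putting it together: [[[equinox raven] [ivory lantern]] scribe].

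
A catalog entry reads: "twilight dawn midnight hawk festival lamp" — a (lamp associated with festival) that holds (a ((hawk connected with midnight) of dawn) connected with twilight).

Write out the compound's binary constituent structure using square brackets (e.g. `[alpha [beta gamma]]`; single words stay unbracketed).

Overall it is a kind of lamp (specifically "festival lamp"); the modifier is "twilight dawn midnight hawk".
"twilight dawn midnight hawk" → head "hawk" (specifically "dawn midnight hawk"), modifier "twilight".
"dawn midnight hawk" → head "hawk" (specifically "midnight hawk"), modifier "dawn".
"midnight hawk" → head "hawk", modifier "midnight".
"festival lamp" → head "lamp", modifier "festival".
Putting it together: [[twilight [dawn [midnight hawk]]] [festival lamp]].

[[twilight [dawn [midnight hawk]]] [festival lamp]]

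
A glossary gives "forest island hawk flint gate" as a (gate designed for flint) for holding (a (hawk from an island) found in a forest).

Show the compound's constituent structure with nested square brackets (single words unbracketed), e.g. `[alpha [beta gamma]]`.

[[forest [island hawk]] [flint gate]]

At the top level: head "gate" (specifically "flint gate"); modifier "forest island hawk".
Within "forest island hawk", the head is "hawk" (specifically "island hawk") and the modifier is "forest".
Within "island hawk", the head is "hawk" and the modifier is "island".
Within "flint gate", the head is "gate" and the modifier is "flint".
Putting it together: [[forest [island hawk]] [flint gate]].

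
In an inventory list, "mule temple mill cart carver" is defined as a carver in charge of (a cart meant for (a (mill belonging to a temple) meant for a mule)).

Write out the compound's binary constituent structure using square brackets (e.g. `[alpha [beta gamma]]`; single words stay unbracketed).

[[[mule [temple mill]] cart] carver]

The outermost head in the paraphrase is "carver", modified by "mule temple mill cart".
Inside "mule temple mill cart": head "cart", modifier "mule temple mill".
Inside "mule temple mill": head "mill" (specifically "temple mill"), modifier "mule".
Inside "temple mill": head "mill", modifier "temple".
Assembled: [[[mule [temple mill]] cart] carver].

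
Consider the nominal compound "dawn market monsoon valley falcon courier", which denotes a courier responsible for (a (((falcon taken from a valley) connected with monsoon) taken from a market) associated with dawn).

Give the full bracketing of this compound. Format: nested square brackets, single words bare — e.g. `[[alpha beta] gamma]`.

At the top level: head "courier"; modifier "dawn market monsoon valley falcon".
"dawn market monsoon valley falcon" → head "falcon" (specifically "market monsoon valley falcon"), modifier "dawn".
"market monsoon valley falcon" → head "falcon" (specifically "monsoon valley falcon"), modifier "market".
"monsoon valley falcon" → head "falcon" (specifically "valley falcon"), modifier "monsoon".
"valley falcon" → head "falcon", modifier "valley".
Assembled: [[dawn [market [monsoon [valley falcon]]]] courier].

[[dawn [market [monsoon [valley falcon]]]] courier]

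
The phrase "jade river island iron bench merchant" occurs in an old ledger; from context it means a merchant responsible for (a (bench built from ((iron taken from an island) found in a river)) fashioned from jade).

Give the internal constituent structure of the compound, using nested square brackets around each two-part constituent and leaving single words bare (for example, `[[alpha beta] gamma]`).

Overall it is a kind of merchant; the modifier is "jade river island iron bench".
"jade river island iron bench" → head "bench" (specifically "river island iron bench"), modifier "jade".
"river island iron bench" → head "bench", modifier "river island iron".
"river island iron" → head "iron" (specifically "island iron"), modifier "river".
"island iron" → head "iron", modifier "island".
So the structure is [[jade [[river [island iron]] bench]] merchant].

[[jade [[river [island iron]] bench]] merchant]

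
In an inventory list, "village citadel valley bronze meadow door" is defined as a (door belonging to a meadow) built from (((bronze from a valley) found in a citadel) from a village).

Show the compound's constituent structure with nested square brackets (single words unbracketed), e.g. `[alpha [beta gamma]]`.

[[village [citadel [valley bronze]]] [meadow door]]

Overall it is a kind of door (specifically "meadow door"); the modifier is "village citadel valley bronze".
Within "village citadel valley bronze", the head is "bronze" (specifically "citadel valley bronze") and the modifier is "village".
Within "citadel valley bronze", the head is "bronze" (specifically "valley bronze") and the modifier is "citadel".
Within "valley bronze", the head is "bronze" and the modifier is "valley".
Within "meadow door", the head is "door" and the modifier is "meadow".
So the structure is [[village [citadel [valley bronze]]] [meadow door]].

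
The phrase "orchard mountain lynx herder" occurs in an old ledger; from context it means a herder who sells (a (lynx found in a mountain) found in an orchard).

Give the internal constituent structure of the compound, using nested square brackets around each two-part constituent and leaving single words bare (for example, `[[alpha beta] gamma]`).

[[orchard [mountain lynx]] herder]

Whole compound: head "herder", modifier "orchard mountain lynx".
Within "orchard mountain lynx", the head is "lynx" (specifically "mountain lynx") and the modifier is "orchard".
Within "mountain lynx", the head is "lynx" and the modifier is "mountain".
Assembled: [[orchard [mountain lynx]] herder].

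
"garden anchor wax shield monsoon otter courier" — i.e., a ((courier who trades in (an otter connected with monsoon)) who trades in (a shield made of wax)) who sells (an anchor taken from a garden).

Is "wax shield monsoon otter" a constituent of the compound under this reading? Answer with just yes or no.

The top-level split is [garden anchor] [wax shield monsoon otter courier]; the full structure is [[garden anchor] [[wax shield] [[monsoon otter] courier]]].
"wax shield monsoon otter" straddles a constituent boundary, so it is not a single unit.

no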